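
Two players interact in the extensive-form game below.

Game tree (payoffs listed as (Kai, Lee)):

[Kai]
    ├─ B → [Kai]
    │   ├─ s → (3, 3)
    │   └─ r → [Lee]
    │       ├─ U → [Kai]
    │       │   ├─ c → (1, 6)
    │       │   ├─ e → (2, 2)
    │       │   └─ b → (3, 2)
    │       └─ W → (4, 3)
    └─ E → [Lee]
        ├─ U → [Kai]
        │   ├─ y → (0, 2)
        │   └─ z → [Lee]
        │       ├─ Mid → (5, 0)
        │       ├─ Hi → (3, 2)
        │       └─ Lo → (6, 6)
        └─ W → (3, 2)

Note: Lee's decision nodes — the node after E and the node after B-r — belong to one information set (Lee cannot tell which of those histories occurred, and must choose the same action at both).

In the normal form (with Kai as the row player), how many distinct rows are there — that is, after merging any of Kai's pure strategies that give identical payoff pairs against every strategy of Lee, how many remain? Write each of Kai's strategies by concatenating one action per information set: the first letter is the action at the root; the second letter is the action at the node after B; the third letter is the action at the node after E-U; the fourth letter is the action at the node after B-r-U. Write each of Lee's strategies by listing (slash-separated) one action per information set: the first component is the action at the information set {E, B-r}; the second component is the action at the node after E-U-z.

6

Kai has 24 pure strategies: Bsyc, Bsye, Bsyb, Bszc, Bsze, Bszb, Bryc, Brye, Bryb, Brzc, Brze, Brzb, Esyc, Esye, Esyb, Eszc, Esze, Eszb, Eryc, Erye, Eryb, Erzc, Erze, Erzb. Columns: U/Mid, U/Hi, U/Lo, W/Mid, W/Hi, W/Lo.
{Bsyc, Bsye, Bsyb, Bszc, Bsze, Bszb} → row (3,3) (3,3) (3,3) (3,3) (3,3) (3,3)
{Bryc, Brzc} → row (1,6) (1,6) (1,6) (4,3) (4,3) (4,3)
{Brye, Brze} → row (2,2) (2,2) (2,2) (4,3) (4,3) (4,3)
{Bryb, Brzb} → row (3,2) (3,2) (3,2) (4,3) (4,3) (4,3)
{Esyc, Esye, Esyb, Eryc, Erye, Eryb} → row (0,2) (0,2) (0,2) (3,2) (3,2) (3,2)
{Eszc, Esze, Eszb, Erzc, Erze, Erzb} → row (5,0) (3,2) (6,6) (3,2) (3,2) (3,2)
That's 6 distinct rows out of 24 strategies.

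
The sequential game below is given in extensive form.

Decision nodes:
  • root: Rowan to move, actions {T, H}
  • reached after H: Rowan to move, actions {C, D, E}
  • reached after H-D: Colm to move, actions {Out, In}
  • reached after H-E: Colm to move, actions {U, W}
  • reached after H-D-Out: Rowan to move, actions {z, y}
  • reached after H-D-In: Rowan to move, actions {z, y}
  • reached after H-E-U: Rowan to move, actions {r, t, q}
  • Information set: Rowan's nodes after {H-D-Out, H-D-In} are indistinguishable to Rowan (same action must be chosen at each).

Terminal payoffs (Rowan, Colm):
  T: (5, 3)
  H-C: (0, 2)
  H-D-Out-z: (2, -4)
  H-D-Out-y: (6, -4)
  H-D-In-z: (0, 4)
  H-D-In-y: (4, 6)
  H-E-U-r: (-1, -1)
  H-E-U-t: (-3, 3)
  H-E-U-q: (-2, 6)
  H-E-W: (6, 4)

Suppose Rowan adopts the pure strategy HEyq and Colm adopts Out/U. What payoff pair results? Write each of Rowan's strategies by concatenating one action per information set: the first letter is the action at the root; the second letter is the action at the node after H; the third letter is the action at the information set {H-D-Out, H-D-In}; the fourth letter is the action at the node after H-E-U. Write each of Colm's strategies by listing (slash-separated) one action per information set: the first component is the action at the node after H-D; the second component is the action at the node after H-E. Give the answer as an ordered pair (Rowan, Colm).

(-2, 6)

Trace the play path from the root:
  Rowan plays H
  Rowan plays E at [H]
  Colm plays U at [H-E]
  Rowan plays q at [H-E-U]
→ terminal payoff (-2, 6).
(Rowan's choice at the information set {H-D-Out, H-D-In} is never reached on this path, so it doesn't affect the outcome.)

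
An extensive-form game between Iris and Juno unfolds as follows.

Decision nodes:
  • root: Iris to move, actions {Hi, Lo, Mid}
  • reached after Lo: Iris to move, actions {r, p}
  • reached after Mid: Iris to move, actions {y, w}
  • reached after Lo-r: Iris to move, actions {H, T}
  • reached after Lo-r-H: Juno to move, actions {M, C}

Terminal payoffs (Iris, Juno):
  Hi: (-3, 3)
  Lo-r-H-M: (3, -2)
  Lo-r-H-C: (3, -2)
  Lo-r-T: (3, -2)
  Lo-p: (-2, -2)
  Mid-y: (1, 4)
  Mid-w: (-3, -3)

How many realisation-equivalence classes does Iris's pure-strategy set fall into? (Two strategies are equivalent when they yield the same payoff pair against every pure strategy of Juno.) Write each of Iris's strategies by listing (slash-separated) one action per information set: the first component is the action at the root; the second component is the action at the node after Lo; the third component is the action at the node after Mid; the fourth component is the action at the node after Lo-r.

Iris has 24 pure strategies: Hi/r/y/H, Hi/r/y/T, Hi/r/w/H, Hi/r/w/T, Hi/p/y/H, Hi/p/y/T, Hi/p/w/H, Hi/p/w/T, Lo/r/y/H, Lo/r/y/T, Lo/r/w/H, Lo/r/w/T, Lo/p/y/H, Lo/p/y/T, Lo/p/w/H, Lo/p/w/T, Mid/r/y/H, Mid/r/y/T, Mid/r/w/H, Mid/r/w/T, Mid/p/y/H, Mid/p/y/T, Mid/p/w/H, Mid/p/w/T. Columns: M, C.
{Hi/r/y/H, Hi/r/y/T, Hi/r/w/H, Hi/r/w/T, Hi/p/y/H, Hi/p/y/T, Hi/p/w/H, Hi/p/w/T} → row (-3,3) (-3,3)
{Lo/r/y/H, Lo/r/y/T, Lo/r/w/H, Lo/r/w/T} → row (3,-2) (3,-2)
{Lo/p/y/H, Lo/p/y/T, Lo/p/w/H, Lo/p/w/T} → row (-2,-2) (-2,-2)
{Mid/r/y/H, Mid/r/y/T, Mid/p/y/H, Mid/p/y/T} → row (1,4) (1,4)
{Mid/r/w/H, Mid/r/w/T, Mid/p/w/H, Mid/p/w/T} → row (-3,-3) (-3,-3)
That's 5 distinct rows out of 24 strategies.

5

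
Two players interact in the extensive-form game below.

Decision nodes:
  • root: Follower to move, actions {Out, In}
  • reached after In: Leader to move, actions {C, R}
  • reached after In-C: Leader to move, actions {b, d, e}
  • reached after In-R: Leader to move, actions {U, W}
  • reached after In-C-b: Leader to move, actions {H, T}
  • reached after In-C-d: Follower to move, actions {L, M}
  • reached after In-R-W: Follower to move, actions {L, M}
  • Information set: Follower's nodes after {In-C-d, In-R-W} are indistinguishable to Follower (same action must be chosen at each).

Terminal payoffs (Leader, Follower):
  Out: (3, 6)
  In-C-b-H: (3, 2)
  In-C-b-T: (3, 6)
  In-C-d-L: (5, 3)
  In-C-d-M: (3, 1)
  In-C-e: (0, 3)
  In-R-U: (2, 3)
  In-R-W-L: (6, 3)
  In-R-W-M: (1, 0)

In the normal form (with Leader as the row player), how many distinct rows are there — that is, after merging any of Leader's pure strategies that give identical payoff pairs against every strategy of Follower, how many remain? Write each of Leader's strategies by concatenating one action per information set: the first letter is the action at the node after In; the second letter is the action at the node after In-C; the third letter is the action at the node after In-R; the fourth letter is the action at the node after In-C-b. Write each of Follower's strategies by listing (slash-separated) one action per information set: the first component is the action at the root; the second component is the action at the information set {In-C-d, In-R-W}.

6

Leader has 24 pure strategies: CbUH, CbUT, CbWH, CbWT, CdUH, CdUT, CdWH, CdWT, CeUH, CeUT, CeWH, CeWT, RbUH, RbUT, RbWH, RbWT, RdUH, RdUT, RdWH, RdWT, ReUH, ReUT, ReWH, ReWT. Columns: Out/L, Out/M, In/L, In/M.
{CbUH, CbWH} → row (3,6) (3,6) (3,2) (3,2)
{CbUT, CbWT} → row (3,6) (3,6) (3,6) (3,6)
{CdUH, CdUT, CdWH, CdWT} → row (3,6) (3,6) (5,3) (3,1)
{CeUH, CeUT, CeWH, CeWT} → row (3,6) (3,6) (0,3) (0,3)
{RbUH, RbUT, RdUH, RdUT, ReUH, ReUT} → row (3,6) (3,6) (2,3) (2,3)
{RbWH, RbWT, RdWH, RdWT, ReWH, ReWT} → row (3,6) (3,6) (6,3) (1,0)
That's 6 distinct rows out of 24 strategies.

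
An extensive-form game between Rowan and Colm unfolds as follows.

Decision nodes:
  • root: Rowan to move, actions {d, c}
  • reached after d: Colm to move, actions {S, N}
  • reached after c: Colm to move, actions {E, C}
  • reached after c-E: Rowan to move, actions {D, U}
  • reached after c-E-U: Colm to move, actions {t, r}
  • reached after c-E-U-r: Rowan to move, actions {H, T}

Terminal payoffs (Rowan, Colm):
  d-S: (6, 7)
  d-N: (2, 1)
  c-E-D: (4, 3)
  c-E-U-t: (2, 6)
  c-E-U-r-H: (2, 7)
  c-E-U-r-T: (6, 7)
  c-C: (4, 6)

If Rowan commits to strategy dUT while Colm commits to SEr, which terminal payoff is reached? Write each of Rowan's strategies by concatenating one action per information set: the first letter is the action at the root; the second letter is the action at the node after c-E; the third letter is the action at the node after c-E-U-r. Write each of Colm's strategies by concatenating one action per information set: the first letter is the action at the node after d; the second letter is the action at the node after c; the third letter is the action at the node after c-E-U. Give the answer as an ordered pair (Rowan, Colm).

(6, 7)

Trace the play path from the root:
  Rowan plays d
  Colm plays S at [d]
→ terminal payoff (6, 7).
(Rowan's choice at the node after c-E is never reached on this path, so it doesn't affect the outcome.)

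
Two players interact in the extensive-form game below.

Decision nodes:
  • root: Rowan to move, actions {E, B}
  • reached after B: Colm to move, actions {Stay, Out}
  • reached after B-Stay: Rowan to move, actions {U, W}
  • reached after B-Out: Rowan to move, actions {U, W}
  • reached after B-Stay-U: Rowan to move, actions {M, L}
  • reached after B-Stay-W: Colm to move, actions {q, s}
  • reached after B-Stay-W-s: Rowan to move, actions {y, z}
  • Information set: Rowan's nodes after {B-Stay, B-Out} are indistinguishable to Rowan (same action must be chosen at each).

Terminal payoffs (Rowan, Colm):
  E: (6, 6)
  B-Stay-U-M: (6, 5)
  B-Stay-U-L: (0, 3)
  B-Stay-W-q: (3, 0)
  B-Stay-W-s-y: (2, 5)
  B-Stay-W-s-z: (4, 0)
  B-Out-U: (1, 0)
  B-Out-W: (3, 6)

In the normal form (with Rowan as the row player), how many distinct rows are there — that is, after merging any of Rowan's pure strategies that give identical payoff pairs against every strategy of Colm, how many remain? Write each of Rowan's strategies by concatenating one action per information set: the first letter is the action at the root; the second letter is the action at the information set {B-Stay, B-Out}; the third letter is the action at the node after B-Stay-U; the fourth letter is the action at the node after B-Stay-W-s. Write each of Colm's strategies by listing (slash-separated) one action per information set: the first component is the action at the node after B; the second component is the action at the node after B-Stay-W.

5

Rowan has 16 pure strategies: EUMy, EUMz, EULy, EULz, EWMy, EWMz, EWLy, EWLz, BUMy, BUMz, BULy, BULz, BWMy, BWMz, BWLy, BWLz. Columns: Stay/q, Stay/s, Out/q, Out/s.
{EUMy, EUMz, EULy, EULz, EWMy, EWMz, EWLy, EWLz} → row (6,6) (6,6) (6,6) (6,6)
{BUMy, BUMz} → row (6,5) (6,5) (1,0) (1,0)
{BULy, BULz} → row (0,3) (0,3) (1,0) (1,0)
{BWMy, BWLy} → row (3,0) (2,5) (3,6) (3,6)
{BWMz, BWLz} → row (3,0) (4,0) (3,6) (3,6)
That's 5 distinct rows out of 16 strategies.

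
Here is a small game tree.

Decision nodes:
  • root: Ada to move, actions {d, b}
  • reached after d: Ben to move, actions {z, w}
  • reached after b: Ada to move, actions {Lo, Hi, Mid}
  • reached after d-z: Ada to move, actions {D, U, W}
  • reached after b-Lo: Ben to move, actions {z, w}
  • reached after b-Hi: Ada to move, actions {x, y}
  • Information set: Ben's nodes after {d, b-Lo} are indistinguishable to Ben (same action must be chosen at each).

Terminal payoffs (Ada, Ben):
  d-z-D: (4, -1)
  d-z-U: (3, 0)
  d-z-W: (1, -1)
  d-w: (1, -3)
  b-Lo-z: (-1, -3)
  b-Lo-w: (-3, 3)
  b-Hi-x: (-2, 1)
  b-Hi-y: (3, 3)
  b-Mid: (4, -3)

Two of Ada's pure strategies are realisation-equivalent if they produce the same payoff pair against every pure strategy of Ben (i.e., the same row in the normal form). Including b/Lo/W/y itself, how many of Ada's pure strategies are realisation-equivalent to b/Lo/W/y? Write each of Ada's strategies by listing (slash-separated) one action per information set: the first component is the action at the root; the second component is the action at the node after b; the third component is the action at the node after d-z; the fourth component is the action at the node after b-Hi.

6

Row for b/Lo/W/y (columns z, w): (-1,-3) (-3,3).
Under b/Lo/W/y, Ada's choice at the node after d-z and at the node after b-Hi can never be reached regardless of what Ben does, so varying those choices leaves every outcome unchanged.
Holding the reachable choices fixed and varying the unreachable ones freely already gives 3 × 2 = 6 equivalent strategies.
No other strategy reproduces this row, so those 6 are the full class: b/Lo/D/x, b/Lo/D/y, b/Lo/U/x, b/Lo/U/y, b/Lo/W/x, b/Lo/W/y.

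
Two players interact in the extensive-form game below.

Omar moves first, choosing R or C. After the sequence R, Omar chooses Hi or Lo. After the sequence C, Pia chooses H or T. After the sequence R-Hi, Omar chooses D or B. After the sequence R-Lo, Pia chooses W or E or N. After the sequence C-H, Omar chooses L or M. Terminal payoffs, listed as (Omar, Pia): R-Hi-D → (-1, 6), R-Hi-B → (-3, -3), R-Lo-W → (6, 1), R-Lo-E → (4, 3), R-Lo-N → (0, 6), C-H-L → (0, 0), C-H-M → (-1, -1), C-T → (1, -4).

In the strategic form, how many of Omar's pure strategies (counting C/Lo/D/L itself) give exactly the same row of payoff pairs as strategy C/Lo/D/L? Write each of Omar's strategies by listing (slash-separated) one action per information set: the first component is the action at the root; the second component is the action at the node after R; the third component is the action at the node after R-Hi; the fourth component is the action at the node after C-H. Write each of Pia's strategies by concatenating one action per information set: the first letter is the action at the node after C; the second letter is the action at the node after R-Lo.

Row for C/Lo/D/L (columns HW, HE, HN, TW, TE, TN): (0,0) (0,0) (0,0) (1,-4) (1,-4) (1,-4).
Under C/Lo/D/L, Omar's choice at the node after R and at the node after R-Hi can never be reached regardless of what Pia does, so varying those choices leaves every outcome unchanged.
Holding the reachable choices fixed and varying the unreachable ones freely already gives 2 × 2 = 4 equivalent strategies.
No other strategy reproduces this row, so those 4 are the full class: C/Hi/D/L, C/Hi/B/L, C/Lo/D/L, C/Lo/B/L.

4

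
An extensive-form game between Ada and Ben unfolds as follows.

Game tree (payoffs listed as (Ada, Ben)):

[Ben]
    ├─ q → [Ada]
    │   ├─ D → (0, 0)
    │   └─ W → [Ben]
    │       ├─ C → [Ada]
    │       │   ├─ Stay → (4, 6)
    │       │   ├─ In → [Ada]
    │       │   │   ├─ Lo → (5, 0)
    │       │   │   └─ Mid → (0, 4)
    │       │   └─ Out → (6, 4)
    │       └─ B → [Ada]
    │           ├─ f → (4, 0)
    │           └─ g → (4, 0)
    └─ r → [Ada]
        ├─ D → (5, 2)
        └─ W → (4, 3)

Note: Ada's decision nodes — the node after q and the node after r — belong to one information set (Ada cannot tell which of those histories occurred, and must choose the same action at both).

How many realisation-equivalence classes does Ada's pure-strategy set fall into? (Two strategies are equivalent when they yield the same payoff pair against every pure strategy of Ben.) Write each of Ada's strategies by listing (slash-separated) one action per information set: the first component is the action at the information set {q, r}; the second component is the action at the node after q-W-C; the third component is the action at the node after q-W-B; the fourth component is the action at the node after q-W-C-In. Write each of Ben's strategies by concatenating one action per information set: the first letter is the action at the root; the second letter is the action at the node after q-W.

5

Ada has 24 pure strategies: D/Stay/f/Lo, D/Stay/f/Mid, D/Stay/g/Lo, D/Stay/g/Mid, D/In/f/Lo, D/In/f/Mid, D/In/g/Lo, D/In/g/Mid, D/Out/f/Lo, D/Out/f/Mid, D/Out/g/Lo, D/Out/g/Mid, W/Stay/f/Lo, W/Stay/f/Mid, W/Stay/g/Lo, W/Stay/g/Mid, W/In/f/Lo, W/In/f/Mid, W/In/g/Lo, W/In/g/Mid, W/Out/f/Lo, W/Out/f/Mid, W/Out/g/Lo, W/Out/g/Mid. Columns: qC, qB, rC, rB.
{D/Stay/f/Lo, D/Stay/f/Mid, D/Stay/g/Lo, D/Stay/g/Mid, D/In/f/Lo, D/In/f/Mid, D/In/g/Lo, D/In/g/Mid, D/Out/f/Lo, D/Out/f/Mid, D/Out/g/Lo, D/Out/g/Mid} → row (0,0) (0,0) (5,2) (5,2)
{W/Stay/f/Lo, W/Stay/f/Mid, W/Stay/g/Lo, W/Stay/g/Mid} → row (4,6) (4,0) (4,3) (4,3)
{W/In/f/Lo, W/In/g/Lo} → row (5,0) (4,0) (4,3) (4,3)
{W/In/f/Mid, W/In/g/Mid} → row (0,4) (4,0) (4,3) (4,3)
{W/Out/f/Lo, W/Out/f/Mid, W/Out/g/Lo, W/Out/g/Mid} → row (6,4) (4,0) (4,3) (4,3)
That's 5 distinct rows out of 24 strategies.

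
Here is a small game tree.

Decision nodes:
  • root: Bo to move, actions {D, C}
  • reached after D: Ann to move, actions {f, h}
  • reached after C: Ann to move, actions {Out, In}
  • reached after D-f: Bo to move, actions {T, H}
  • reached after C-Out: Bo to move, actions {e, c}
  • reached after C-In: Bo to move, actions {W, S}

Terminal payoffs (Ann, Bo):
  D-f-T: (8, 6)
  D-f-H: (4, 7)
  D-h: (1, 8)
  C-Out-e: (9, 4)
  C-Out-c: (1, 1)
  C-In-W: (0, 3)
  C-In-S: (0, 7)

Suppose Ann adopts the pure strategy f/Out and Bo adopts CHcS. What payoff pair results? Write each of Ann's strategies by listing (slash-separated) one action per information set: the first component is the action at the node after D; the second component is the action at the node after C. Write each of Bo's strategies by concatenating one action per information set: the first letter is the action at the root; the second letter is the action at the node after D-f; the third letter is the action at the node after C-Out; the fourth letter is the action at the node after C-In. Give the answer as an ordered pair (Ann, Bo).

Trace the play path from the root:
  Bo plays C
  Ann plays Out at [C]
  Bo plays c at [C-Out]
→ terminal payoff (1, 1).
(Ann's choice at the node after D is never reached on this path, so it doesn't affect the outcome.)

(1, 1)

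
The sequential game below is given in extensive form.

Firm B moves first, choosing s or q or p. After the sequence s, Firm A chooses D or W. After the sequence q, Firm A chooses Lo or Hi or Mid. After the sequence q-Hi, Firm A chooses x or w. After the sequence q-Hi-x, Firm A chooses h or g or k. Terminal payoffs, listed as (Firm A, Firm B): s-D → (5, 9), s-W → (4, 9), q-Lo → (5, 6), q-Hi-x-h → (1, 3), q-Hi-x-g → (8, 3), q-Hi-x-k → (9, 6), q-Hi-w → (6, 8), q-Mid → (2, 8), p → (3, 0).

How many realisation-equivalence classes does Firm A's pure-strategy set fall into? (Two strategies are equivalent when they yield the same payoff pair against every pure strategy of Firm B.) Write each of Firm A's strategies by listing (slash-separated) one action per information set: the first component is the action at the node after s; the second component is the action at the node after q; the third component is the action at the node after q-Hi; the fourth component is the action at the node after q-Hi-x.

12

Firm A has 36 pure strategies: D/Lo/x/h, D/Lo/x/g, D/Lo/x/k, D/Lo/w/h, D/Lo/w/g, D/Lo/w/k, D/Hi/x/h, D/Hi/x/g, D/Hi/x/k, D/Hi/w/h, D/Hi/w/g, D/Hi/w/k, D/Mid/x/h, D/Mid/x/g, D/Mid/x/k, D/Mid/w/h, D/Mid/w/g, D/Mid/w/k, W/Lo/x/h, W/Lo/x/g, W/Lo/x/k, W/Lo/w/h, W/Lo/w/g, W/Lo/w/k, W/Hi/x/h, W/Hi/x/g, W/Hi/x/k, W/Hi/w/h, W/Hi/w/g, W/Hi/w/k, W/Mid/x/h, W/Mid/x/g, W/Mid/x/k, W/Mid/w/h, W/Mid/w/g, W/Mid/w/k. Columns: s, q, p.
{D/Lo/x/h, D/Lo/x/g, D/Lo/x/k, D/Lo/w/h, D/Lo/w/g, D/Lo/w/k} → row (5,9) (5,6) (3,0)
{D/Hi/x/h} → row (5,9) (1,3) (3,0)
{D/Hi/x/g} → row (5,9) (8,3) (3,0)
{D/Hi/x/k} → row (5,9) (9,6) (3,0)
{D/Hi/w/h, D/Hi/w/g, D/Hi/w/k} → row (5,9) (6,8) (3,0)
{D/Mid/x/h, D/Mid/x/g, D/Mid/x/k, D/Mid/w/h, D/Mid/w/g, D/Mid/w/k} → row (5,9) (2,8) (3,0)
{W/Lo/x/h, W/Lo/x/g, W/Lo/x/k, W/Lo/w/h, W/Lo/w/g, W/Lo/w/k} → row (4,9) (5,6) (3,0)
{W/Hi/x/h} → row (4,9) (1,3) (3,0)
{W/Hi/x/g} → row (4,9) (8,3) (3,0)
{W/Hi/x/k} → row (4,9) (9,6) (3,0)
{W/Hi/w/h, W/Hi/w/g, W/Hi/w/k} → row (4,9) (6,8) (3,0)
{W/Mid/x/h, W/Mid/x/g, W/Mid/x/k, W/Mid/w/h, W/Mid/w/g, W/Mid/w/k} → row (4,9) (2,8) (3,0)
That's 12 distinct rows out of 36 strategies.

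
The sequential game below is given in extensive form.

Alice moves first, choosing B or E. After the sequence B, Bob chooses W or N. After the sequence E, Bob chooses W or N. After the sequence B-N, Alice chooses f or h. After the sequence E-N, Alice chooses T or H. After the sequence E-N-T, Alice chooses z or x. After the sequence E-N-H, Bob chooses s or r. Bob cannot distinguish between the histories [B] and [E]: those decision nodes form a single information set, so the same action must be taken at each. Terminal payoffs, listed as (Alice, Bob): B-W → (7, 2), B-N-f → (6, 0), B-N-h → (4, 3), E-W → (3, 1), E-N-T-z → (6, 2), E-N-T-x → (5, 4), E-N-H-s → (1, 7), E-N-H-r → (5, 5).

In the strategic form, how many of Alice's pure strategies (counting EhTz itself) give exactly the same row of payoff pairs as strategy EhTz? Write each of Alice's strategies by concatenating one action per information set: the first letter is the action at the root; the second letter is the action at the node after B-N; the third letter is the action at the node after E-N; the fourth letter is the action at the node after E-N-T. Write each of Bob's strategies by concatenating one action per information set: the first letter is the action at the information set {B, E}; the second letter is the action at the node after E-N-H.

Row for EhTz (columns Ws, Wr, Ns, Nr): (3,1) (3,1) (6,2) (6,2).
Under EhTz, Alice's choice at the node after B-N can never be reached regardless of what Bob does, so varying those choices leaves every outcome unchanged.
Holding the reachable choices fixed and varying the unreachable one freely already gives 2 equivalent strategies.
No other strategy reproduces this row, so those 2 are the full class: EfTz, EhTz.

2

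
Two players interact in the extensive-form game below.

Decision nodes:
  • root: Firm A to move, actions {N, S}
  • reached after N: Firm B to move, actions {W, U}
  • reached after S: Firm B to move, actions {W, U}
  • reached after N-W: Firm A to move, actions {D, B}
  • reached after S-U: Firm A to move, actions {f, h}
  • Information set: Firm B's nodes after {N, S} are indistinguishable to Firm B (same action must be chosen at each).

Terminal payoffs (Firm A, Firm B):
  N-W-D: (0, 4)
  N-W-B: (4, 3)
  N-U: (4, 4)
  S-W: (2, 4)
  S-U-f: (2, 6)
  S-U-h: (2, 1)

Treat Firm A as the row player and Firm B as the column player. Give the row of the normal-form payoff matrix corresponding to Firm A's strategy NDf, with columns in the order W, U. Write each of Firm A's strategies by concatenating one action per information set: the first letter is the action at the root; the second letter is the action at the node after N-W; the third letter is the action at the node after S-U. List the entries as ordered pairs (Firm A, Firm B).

(0,4) (4,4)

vs W: Firm A plays N → Firm B plays W at [N] → Firm A plays D at [N-W] → (0, 4)
vs U: Firm A plays N → Firm B plays U at [N] → (4, 4)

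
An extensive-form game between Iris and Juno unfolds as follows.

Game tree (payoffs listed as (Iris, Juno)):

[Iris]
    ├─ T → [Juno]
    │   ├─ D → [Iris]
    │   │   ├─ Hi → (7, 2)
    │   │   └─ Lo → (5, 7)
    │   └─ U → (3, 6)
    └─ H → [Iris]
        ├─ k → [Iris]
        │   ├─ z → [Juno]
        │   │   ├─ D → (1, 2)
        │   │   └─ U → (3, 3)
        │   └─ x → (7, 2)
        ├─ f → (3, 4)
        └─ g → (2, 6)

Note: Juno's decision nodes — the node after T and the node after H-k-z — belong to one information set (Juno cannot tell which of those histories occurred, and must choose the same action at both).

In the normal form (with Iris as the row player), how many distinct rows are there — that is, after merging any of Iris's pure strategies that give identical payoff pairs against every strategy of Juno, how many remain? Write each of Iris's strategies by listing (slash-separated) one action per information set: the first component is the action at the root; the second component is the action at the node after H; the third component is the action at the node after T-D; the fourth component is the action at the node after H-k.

6

Iris has 24 pure strategies: T/k/Hi/z, T/k/Hi/x, T/k/Lo/z, T/k/Lo/x, T/f/Hi/z, T/f/Hi/x, T/f/Lo/z, T/f/Lo/x, T/g/Hi/z, T/g/Hi/x, T/g/Lo/z, T/g/Lo/x, H/k/Hi/z, H/k/Hi/x, H/k/Lo/z, H/k/Lo/x, H/f/Hi/z, H/f/Hi/x, H/f/Lo/z, H/f/Lo/x, H/g/Hi/z, H/g/Hi/x, H/g/Lo/z, H/g/Lo/x. Columns: D, U.
{T/k/Hi/z, T/k/Hi/x, T/f/Hi/z, T/f/Hi/x, T/g/Hi/z, T/g/Hi/x} → row (7,2) (3,6)
{T/k/Lo/z, T/k/Lo/x, T/f/Lo/z, T/f/Lo/x, T/g/Lo/z, T/g/Lo/x} → row (5,7) (3,6)
{H/k/Hi/z, H/k/Lo/z} → row (1,2) (3,3)
{H/k/Hi/x, H/k/Lo/x} → row (7,2) (7,2)
{H/f/Hi/z, H/f/Hi/x, H/f/Lo/z, H/f/Lo/x} → row (3,4) (3,4)
{H/g/Hi/z, H/g/Hi/x, H/g/Lo/z, H/g/Lo/x} → row (2,6) (2,6)
That's 6 distinct rows out of 24 strategies.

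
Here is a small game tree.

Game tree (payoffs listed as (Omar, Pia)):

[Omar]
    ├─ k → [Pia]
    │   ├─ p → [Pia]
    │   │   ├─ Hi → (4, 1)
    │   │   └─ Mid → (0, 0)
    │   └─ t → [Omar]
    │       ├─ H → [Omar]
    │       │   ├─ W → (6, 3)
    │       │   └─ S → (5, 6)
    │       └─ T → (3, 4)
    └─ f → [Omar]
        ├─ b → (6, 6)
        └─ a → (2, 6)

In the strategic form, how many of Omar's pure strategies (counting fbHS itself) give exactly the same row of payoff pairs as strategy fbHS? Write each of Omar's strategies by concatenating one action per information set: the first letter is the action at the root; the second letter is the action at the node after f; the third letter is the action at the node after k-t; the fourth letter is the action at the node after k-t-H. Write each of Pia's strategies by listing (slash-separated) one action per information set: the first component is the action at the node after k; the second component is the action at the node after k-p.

Row for fbHS (columns p/Hi, p/Mid, t/Hi, t/Mid): (6,6) (6,6) (6,6) (6,6).
Under fbHS, Omar's choice at the node after k-t and at the node after k-t-H can never be reached regardless of what Pia does, so varying those choices leaves every outcome unchanged.
Holding the reachable choices fixed and varying the unreachable ones freely already gives 2 × 2 = 4 equivalent strategies.
No other strategy reproduces this row, so those 4 are the full class: fbHW, fbHS, fbTW, fbTS.

4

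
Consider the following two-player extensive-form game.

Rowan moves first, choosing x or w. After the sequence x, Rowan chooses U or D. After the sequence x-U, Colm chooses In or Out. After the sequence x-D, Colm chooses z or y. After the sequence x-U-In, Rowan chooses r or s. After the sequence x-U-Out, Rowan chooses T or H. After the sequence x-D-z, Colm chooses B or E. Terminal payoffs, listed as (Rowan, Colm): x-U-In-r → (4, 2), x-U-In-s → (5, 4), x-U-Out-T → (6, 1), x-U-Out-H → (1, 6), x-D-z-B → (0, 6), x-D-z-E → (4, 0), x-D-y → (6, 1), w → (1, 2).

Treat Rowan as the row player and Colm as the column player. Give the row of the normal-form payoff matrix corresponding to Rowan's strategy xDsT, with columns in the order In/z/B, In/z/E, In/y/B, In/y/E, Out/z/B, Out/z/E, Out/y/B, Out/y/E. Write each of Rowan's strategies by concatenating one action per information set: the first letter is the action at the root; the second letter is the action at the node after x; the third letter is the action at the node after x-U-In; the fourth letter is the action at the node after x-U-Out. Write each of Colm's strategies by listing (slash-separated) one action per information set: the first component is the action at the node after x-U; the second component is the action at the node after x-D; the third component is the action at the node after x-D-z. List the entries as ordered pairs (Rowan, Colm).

vs In/z/B: Rowan plays x → Rowan plays D at [x] → Colm plays z at [x-D] → Colm plays B at [x-D-z] → (0, 6)
vs In/z/E: Rowan plays x → Rowan plays D at [x] → Colm plays z at [x-D] → Colm plays E at [x-D-z] → (4, 0)
vs In/y/B: Rowan plays x → Rowan plays D at [x] → Colm plays y at [x-D] → (6, 1)
vs In/y/E: Rowan plays x → Rowan plays D at [x] → Colm plays y at [x-D] → (6, 1)
vs Out/z/B: Rowan plays x → Rowan plays D at [x] → Colm plays z at [x-D] → Colm plays B at [x-D-z] → (0, 6)
vs Out/z/E: Rowan plays x → Rowan plays D at [x] → Colm plays z at [x-D] → Colm plays E at [x-D-z] → (4, 0)
vs Out/y/B: Rowan plays x → Rowan plays D at [x] → Colm plays y at [x-D] → (6, 1)
vs Out/y/E: Rowan plays x → Rowan plays D at [x] → Colm plays y at [x-D] → (6, 1)

(0,6) (4,0) (6,1) (6,1) (0,6) (4,0) (6,1) (6,1)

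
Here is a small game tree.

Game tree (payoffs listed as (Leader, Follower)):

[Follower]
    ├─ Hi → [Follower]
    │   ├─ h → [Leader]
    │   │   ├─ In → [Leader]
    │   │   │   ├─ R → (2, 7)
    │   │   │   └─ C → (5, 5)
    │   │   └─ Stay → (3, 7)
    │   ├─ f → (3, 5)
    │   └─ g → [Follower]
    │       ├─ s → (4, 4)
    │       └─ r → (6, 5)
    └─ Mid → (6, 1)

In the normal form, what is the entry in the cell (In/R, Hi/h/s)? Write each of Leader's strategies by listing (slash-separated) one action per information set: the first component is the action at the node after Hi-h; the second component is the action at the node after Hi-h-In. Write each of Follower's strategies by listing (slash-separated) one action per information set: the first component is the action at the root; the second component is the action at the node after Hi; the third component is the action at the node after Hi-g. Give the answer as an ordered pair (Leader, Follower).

(2, 7)

Trace the play path from the root:
  Follower plays Hi
  Follower plays h at [Hi]
  Leader plays In at [Hi-h]
  Leader plays R at [Hi-h-In]
→ terminal payoff (2, 7).
(Follower's choice at the node after Hi-g is never reached on this path, so it doesn't affect the outcome.)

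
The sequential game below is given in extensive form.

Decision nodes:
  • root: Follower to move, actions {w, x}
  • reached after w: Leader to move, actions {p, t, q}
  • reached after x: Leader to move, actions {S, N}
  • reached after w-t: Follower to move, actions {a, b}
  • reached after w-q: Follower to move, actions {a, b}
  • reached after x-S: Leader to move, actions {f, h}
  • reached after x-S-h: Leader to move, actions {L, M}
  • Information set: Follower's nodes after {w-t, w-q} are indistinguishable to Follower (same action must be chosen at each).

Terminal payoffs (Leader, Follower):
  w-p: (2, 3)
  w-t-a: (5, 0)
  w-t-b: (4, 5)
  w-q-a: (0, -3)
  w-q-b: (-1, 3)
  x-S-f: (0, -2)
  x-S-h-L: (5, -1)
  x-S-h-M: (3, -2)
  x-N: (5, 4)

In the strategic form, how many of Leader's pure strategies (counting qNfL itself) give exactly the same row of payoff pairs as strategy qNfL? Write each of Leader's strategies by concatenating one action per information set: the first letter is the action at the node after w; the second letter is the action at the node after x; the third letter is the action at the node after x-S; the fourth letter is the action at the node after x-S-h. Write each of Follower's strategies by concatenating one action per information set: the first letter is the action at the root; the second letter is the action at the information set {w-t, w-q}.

4

Row for qNfL (columns wa, wb, xa, xb): (0,-3) (-1,3) (5,4) (5,4).
Under qNfL, Leader's choice at the node after x-S and at the node after x-S-h can never be reached regardless of what Follower does, so varying those choices leaves every outcome unchanged.
Holding the reachable choices fixed and varying the unreachable ones freely already gives 2 × 2 = 4 equivalent strategies.
No other strategy reproduces this row, so those 4 are the full class: qNfL, qNfM, qNhL, qNhM.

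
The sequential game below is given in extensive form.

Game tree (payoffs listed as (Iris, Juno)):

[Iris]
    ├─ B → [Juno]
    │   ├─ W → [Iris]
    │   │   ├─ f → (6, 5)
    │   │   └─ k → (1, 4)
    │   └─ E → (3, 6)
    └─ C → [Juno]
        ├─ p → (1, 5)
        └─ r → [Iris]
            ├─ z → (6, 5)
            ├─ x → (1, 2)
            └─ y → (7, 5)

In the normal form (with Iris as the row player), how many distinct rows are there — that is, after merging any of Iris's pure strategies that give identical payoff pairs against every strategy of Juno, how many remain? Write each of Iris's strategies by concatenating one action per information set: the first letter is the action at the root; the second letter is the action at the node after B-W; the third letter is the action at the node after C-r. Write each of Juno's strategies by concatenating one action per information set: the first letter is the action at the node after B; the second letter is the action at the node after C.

Iris has 12 pure strategies: Bfz, Bfx, Bfy, Bkz, Bkx, Bky, Cfz, Cfx, Cfy, Ckz, Ckx, Cky. Columns: Wp, Wr, Ep, Er.
{Bfz, Bfx, Bfy} → row (6,5) (6,5) (3,6) (3,6)
{Bkz, Bkx, Bky} → row (1,4) (1,4) (3,6) (3,6)
{Cfz, Ckz} → row (1,5) (6,5) (1,5) (6,5)
{Cfx, Ckx} → row (1,5) (1,2) (1,5) (1,2)
{Cfy, Cky} → row (1,5) (7,5) (1,5) (7,5)
That's 5 distinct rows out of 12 strategies.

5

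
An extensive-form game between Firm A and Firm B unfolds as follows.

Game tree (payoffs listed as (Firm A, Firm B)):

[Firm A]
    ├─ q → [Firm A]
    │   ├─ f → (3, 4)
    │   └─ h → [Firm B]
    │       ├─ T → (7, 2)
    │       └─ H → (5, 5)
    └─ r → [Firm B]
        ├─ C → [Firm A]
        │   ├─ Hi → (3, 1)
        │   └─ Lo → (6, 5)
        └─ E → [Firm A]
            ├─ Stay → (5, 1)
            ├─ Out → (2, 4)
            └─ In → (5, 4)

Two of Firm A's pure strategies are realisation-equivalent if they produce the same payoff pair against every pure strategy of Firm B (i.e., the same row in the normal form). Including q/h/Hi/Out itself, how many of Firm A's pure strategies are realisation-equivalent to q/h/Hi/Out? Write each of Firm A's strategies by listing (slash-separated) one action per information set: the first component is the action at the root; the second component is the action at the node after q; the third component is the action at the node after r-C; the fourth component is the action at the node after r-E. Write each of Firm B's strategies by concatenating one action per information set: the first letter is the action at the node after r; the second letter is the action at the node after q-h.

6

Row for q/h/Hi/Out (columns CT, CH, ET, EH): (7,2) (5,5) (7,2) (5,5).
Under q/h/Hi/Out, Firm A's choice at the node after r-C and at the node after r-E can never be reached regardless of what Firm B does, so varying those choices leaves every outcome unchanged.
Holding the reachable choices fixed and varying the unreachable ones freely already gives 2 × 3 = 6 equivalent strategies.
No other strategy reproduces this row, so those 6 are the full class: q/h/Hi/Stay, q/h/Hi/Out, q/h/Hi/In, q/h/Lo/Stay, q/h/Lo/Out, q/h/Lo/In.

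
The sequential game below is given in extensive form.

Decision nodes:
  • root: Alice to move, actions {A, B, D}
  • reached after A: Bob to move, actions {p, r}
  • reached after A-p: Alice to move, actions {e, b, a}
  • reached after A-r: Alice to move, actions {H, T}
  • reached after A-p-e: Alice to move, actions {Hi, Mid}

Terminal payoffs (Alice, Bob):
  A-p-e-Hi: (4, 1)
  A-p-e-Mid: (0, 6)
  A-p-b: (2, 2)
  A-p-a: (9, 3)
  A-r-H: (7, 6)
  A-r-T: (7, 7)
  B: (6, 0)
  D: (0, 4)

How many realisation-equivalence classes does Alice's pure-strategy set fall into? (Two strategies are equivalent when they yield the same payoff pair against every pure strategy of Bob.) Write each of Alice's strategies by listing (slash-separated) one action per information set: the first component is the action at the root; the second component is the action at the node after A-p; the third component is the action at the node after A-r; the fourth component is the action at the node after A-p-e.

Alice has 36 pure strategies: A/e/H/Hi, A/e/H/Mid, A/e/T/Hi, A/e/T/Mid, A/b/H/Hi, A/b/H/Mid, A/b/T/Hi, A/b/T/Mid, A/a/H/Hi, A/a/H/Mid, A/a/T/Hi, A/a/T/Mid, B/e/H/Hi, B/e/H/Mid, B/e/T/Hi, B/e/T/Mid, B/b/H/Hi, B/b/H/Mid, B/b/T/Hi, B/b/T/Mid, B/a/H/Hi, B/a/H/Mid, B/a/T/Hi, B/a/T/Mid, D/e/H/Hi, D/e/H/Mid, D/e/T/Hi, D/e/T/Mid, D/b/H/Hi, D/b/H/Mid, D/b/T/Hi, D/b/T/Mid, D/a/H/Hi, D/a/H/Mid, D/a/T/Hi, D/a/T/Mid. Columns: p, r.
{A/e/H/Hi} → row (4,1) (7,6)
{A/e/H/Mid} → row (0,6) (7,6)
{A/e/T/Hi} → row (4,1) (7,7)
{A/e/T/Mid} → row (0,6) (7,7)
{A/b/H/Hi, A/b/H/Mid} → row (2,2) (7,6)
{A/b/T/Hi, A/b/T/Mid} → row (2,2) (7,7)
{A/a/H/Hi, A/a/H/Mid} → row (9,3) (7,6)
{A/a/T/Hi, A/a/T/Mid} → row (9,3) (7,7)
{B/e/H/Hi, B/e/H/Mid, B/e/T/Hi, B/e/T/Mid, B/b/H/Hi, B/b/H/Mid, B/b/T/Hi, B/b/T/Mid, B/a/H/Hi, B/a/H/Mid, B/a/T/Hi, B/a/T/Mid} → row (6,0) (6,0)
{D/e/H/Hi, D/e/H/Mid, D/e/T/Hi, D/e/T/Mid, D/b/H/Hi, D/b/H/Mid, D/b/T/Hi, D/b/T/Mid, D/a/H/Hi, D/a/H/Mid, D/a/T/Hi, D/a/T/Mid} → row (0,4) (0,4)
That's 10 distinct rows out of 36 strategies.

10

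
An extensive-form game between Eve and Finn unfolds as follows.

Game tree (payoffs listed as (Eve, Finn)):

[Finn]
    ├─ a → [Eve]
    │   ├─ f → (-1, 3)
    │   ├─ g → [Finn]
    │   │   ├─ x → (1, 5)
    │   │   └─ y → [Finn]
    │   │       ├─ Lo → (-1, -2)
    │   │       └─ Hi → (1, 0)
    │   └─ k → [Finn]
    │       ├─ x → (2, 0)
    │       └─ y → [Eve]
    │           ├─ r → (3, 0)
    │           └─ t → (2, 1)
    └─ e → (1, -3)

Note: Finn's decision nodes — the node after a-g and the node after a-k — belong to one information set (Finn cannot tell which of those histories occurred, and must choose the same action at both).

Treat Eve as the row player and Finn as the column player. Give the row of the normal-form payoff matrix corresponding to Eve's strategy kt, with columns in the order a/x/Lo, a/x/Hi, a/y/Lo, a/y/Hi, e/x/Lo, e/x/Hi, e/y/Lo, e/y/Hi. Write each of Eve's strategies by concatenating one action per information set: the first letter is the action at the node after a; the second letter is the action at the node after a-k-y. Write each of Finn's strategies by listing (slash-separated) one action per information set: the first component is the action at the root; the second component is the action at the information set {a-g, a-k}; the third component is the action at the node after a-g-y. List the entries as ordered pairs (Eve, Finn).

(2,0) (2,0) (2,1) (2,1) (1,-3) (1,-3) (1,-3) (1,-3)

vs a/x/Lo: Finn plays a → Eve plays k at [a] → Finn plays x at [a-k] → (2, 0)
vs a/x/Hi: Finn plays a → Eve plays k at [a] → Finn plays x at [a-k] → (2, 0)
vs a/y/Lo: Finn plays a → Eve plays k at [a] → Finn plays y at [a-k] → Eve plays t at [a-k-y] → (2, 1)
vs a/y/Hi: Finn plays a → Eve plays k at [a] → Finn plays y at [a-k] → Eve plays t at [a-k-y] → (2, 1)
vs e/x/Lo: Finn plays e → (1, -3)
vs e/x/Hi: Finn plays e → (1, -3)
vs e/y/Lo: Finn plays e → (1, -3)
vs e/y/Hi: Finn plays e → (1, -3)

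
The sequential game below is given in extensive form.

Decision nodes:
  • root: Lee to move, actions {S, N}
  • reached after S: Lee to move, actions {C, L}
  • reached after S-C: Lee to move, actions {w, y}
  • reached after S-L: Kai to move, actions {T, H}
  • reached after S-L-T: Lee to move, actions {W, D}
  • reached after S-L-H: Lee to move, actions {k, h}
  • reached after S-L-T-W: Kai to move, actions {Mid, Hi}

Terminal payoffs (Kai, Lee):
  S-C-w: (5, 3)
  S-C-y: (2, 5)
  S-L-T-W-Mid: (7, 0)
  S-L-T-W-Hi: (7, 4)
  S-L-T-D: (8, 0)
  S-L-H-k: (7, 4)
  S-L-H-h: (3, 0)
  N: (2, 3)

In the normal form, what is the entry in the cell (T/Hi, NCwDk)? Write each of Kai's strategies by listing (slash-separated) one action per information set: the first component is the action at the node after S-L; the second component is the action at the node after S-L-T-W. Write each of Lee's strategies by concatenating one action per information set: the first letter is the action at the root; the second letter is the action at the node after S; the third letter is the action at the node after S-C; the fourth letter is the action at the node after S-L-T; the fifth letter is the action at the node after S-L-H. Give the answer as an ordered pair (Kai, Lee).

Trace the play path from the root:
  Lee plays N
→ terminal payoff (2, 3).
(Kai's choice at the node after S-L is never reached on this path, so it doesn't affect the outcome.)

(2, 3)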